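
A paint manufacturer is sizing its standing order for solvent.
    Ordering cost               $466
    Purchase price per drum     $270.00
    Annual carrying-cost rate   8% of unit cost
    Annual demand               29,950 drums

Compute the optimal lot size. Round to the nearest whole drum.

Carrying cost H = $270 × 8% = $21.6000/drum/yr
EOQ = √(2DS/H) = √(2 × 29,950 × 466 / 21.6)
    = √(1,292,287.04) ≈ 1,136.79

1,137 drums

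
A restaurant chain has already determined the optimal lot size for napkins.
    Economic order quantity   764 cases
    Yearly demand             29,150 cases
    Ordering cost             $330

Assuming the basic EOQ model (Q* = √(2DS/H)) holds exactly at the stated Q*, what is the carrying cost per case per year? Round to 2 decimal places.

Since Q* = (2DS/H)^½, squaring gives Q*²·H = 2DS.
H = 2DS / Q² = 2 × 29,150 × 330 / 764² = 32.9607

$32.96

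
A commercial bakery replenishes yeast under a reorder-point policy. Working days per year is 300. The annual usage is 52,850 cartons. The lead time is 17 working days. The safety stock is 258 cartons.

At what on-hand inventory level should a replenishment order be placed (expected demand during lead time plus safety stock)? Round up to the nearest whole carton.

Daily demand d = 52,850 / 300 = 176.167 cartons/day
Demand during lead time = 176.167 × 17 = 2,994.83
Reorder point = 2,994.83 + 258 = 3,252.83 → round up

3,253 cartons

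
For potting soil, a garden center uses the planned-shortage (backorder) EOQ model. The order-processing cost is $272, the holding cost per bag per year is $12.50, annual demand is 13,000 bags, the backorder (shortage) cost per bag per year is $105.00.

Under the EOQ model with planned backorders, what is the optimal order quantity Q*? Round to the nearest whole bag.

796 bags

Q* = √(2DS/H) · √((H + b)/b)
   = √(2 × 13,000 × 272 / 12.5) · √((12.5 + 105) / 105)
   = 752.170 × 1.0579 ≈ 795.68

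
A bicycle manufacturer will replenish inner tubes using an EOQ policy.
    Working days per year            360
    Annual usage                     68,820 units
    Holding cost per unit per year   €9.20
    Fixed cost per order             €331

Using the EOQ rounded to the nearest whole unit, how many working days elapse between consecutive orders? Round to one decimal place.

11.6 days

2DS/H = 2·68,820·331/9.2 = 4,952,047.83
EOQ = √4,952,047.83 ≈ 2,225.32 → Q = 2,225 units
Cycle time = (working days × Q)/D = (360 × 2,225) / 68,820 = 11.639 days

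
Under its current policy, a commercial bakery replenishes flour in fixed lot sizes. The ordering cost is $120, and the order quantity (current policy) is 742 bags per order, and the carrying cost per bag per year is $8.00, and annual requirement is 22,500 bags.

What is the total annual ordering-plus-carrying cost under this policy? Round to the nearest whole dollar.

$6,607

Ordering: D/Q × S = 22,500/742 × $120 = $3,638.81
Holding:  Q/2 × H = 742/2 × $8 = $2,968.00
Total = $3,638.81 + $2,968.00 = $6,606.81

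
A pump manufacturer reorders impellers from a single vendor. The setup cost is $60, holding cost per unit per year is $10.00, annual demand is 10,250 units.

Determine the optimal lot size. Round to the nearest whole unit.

351 units

Optimal lot size Q* = (2 × 10,250 × $60 / $10)^½ ≈ 350.71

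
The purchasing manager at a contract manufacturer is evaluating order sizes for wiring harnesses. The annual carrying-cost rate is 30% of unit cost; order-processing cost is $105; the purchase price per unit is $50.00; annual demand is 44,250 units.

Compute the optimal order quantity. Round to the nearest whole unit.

Carrying cost H = $50 × 30% = $15.0000/unit/yr
Optimal lot size Q* = (2 × 44,250 × $105 / $15)^½ ≈ 787.08

787 units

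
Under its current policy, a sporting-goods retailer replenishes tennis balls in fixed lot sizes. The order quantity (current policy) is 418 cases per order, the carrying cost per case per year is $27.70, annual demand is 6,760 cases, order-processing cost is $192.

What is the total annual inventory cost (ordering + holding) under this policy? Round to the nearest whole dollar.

Ordering: D/Q × S = 6,760/418 × $192 = $3,105.07
Holding:  Q/2 × H = 418/2 × $27.7 = $5,789.30
Total = $3,105.07 + $5,789.30 = $8,894.37

$8,894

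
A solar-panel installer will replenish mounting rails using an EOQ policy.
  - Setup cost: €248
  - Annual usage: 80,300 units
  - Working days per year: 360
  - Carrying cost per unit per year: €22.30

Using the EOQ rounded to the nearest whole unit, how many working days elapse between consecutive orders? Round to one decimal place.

6.0 days

2DS/H = 2·80,300·248/22.3 = 1,786,044.84
EOQ = √1,786,044.84 ≈ 1,336.43 → Q = 1,336 units
Days between orders = 360 / (D/Q) = 360 / 60.105 ≈ 5.990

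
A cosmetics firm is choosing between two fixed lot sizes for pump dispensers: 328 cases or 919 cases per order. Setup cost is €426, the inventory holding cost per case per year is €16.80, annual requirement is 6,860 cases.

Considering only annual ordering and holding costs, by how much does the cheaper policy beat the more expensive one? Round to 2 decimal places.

€765.30

For each Q, cost = (D/Q)·S + (Q/2)·H.
TC(328) = (6,860/328)×426 + (328/2)×16.8 = €11,664.83
TC(919) = (6,860/919)×426 + (919/2)×16.8 = €10,899.53
Lots of 919 are cheaper by €765.30.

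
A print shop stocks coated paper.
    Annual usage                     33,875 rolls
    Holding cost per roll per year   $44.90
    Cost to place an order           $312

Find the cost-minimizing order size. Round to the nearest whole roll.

686 rolls

Q* = √(2·D·S / H) = √(2·33,875·312 / 44.9) = √470,779.5 ≈ 686.13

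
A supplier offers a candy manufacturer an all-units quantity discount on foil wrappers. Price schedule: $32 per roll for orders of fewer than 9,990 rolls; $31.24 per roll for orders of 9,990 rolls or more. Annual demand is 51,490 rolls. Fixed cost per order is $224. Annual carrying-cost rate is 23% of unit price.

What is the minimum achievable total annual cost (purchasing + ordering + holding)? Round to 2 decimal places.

$1,645,592.20

H₁ = 23%×$32 = $7.3600;  H₂ = 23%×$31.24 = $7.1852
EOQ₁ = √(2×51,490×224/7.3600) = 1,770.36  (< 9,990, feasible at tier 1)
EOQ₂ = √(2×51,490×224/7.1852) = 1,791.76  (< 9,990 → use Q = 9,990 at tier-2 price)
TC(tier 1 (EOQ₁), Q≈1,770.4) = $1,660,709.85
TC(tier 2, Q≈9,990.0) = $1,645,592.20
Minimum at tier 2: $1,645,592.20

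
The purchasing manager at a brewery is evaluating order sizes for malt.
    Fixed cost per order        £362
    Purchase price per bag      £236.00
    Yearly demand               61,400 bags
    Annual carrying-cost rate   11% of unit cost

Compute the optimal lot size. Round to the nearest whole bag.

Carrying cost H = £236 × 11% = £25.9600/bag/yr
Optimal lot size Q* = (2 × 61,400 × £362 / £25.96)^½ ≈ 1,308.58

1,309 bags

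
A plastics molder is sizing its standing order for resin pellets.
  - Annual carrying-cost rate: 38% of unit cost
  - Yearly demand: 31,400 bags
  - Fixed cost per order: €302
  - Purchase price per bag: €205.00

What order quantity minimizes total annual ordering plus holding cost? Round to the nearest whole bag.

Holding cost per bag per year: H = 38% × €205 = €77.9000
2DS/H = 2·31,400·302/77.9 = 243,460.85
EOQ = √243,460.85 ≈ 493.42

493 bags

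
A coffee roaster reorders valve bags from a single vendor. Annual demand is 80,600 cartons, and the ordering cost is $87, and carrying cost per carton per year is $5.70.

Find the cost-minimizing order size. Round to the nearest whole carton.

1,569 cartons

Q* = √(2·D·S / H) = √(2·80,600·87 / 5.7) = √2,460,421.1 ≈ 1,568.57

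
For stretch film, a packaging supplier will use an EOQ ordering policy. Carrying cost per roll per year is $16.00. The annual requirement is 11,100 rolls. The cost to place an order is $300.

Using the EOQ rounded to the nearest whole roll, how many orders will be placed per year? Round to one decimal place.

EOQ = √(2DS/H) = √(2 × 11,100 × 300 / 16)
    = √(416,250.00) ≈ 645.17 → Q = 645
N = D/Q = 11,100/645 ≈ 17.209 orders/yr

17.2 orders per year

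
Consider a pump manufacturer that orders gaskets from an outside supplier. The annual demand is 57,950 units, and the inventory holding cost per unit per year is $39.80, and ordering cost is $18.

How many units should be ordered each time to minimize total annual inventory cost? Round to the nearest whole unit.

229 units

Q* = √(2·D·S / H) = √(2·57,950·18 / 39.8) = √52,417.1 ≈ 228.95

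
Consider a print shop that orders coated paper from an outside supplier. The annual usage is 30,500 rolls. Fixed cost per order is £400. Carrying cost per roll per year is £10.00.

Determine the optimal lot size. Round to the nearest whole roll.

Q* = √(2·D·S / H) = √(2·30,500·400 / 10) = √2,440,000.0 ≈ 1,562.05

1,562 rolls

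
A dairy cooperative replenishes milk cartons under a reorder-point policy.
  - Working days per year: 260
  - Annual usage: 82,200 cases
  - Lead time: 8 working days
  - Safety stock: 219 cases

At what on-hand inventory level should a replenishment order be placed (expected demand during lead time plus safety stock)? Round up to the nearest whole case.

Daily demand d = 82,200 / 260 = 316.154 cases/day
Demand during lead time = 316.154 × 8 = 2,529.23
Reorder point = 2,529.23 + 219 = 2,748.23 → round up

2,749 cases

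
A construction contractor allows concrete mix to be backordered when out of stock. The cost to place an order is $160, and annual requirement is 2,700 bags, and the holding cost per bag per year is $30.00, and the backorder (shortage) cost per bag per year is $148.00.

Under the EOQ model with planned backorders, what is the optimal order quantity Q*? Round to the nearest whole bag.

186 bags

Q* = √(2DS/H) · √((H + b)/b)
   = √(2 × 2,700 × 160 / 30) · √((30 + 148) / 148)
   = 169.706 × 1.0967 ≈ 186.11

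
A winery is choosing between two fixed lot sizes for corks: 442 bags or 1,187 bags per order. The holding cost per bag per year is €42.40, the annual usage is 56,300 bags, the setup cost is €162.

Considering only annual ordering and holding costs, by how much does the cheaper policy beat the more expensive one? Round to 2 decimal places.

€2,842.90

TC(Q) = (D/Q)S + (Q/2)H
TC(442) = (56,300/442)×162 + (442/2)×42.4 = €30,005.24
TC(1,187) = (56,300/1,187)×162 + (1,187/2)×42.4 = €32,848.14
|ΔTC| = |€30,005.24 − €32,848.14| = €2,842.90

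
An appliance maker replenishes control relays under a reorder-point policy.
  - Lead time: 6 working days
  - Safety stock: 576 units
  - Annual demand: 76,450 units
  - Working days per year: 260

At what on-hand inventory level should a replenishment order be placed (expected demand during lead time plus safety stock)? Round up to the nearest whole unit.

2,341 units

Daily demand d = 76,450 / 260 = 294.038 units/day
Demand during lead time = 294.038 × 6 = 1,764.23
Reorder point = 1,764.23 + 576 = 2,340.23 → round up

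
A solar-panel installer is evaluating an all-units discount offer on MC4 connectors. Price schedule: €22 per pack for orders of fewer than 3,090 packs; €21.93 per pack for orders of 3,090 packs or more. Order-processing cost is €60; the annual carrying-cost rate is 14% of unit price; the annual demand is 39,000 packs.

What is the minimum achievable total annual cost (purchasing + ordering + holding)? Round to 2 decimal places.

€860,770.74

H₁ = 14%×€22 = €3.0800;  H₂ = 14%×€21.93 = €3.0702
EOQ₁ = √(2×39,000×60/3.0800) = 1,232.67  (< 3,090, feasible at tier 1)
EOQ₂ = √(2×39,000×60/3.0702) = 1,234.64  (< 3,090 → use Q = 3,090 at tier-2 price)
TC(tier 1 (EOQ₁), Q≈1,232.7) = €861,796.63
TC(tier 2, Q≈3,090.0) = €860,770.74
Minimum at tier 2: €860,770.74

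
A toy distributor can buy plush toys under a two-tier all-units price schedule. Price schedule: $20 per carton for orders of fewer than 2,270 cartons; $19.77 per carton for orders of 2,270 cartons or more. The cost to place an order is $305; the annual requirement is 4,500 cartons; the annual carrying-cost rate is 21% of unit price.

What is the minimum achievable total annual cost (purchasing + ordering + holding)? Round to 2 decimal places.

$93,395.44

H₁ = 21%×$20 = $4.2000;  H₂ = 21%×$19.77 = $4.1517
EOQ₁ = √(2×4,500×305/4.2000) = 808.44  (< 2,270, feasible at tier 1)
EOQ₂ = √(2×4,500×305/4.1517) = 813.13  (< 2,270 → use Q = 2,270 at tier-2 price)
TC(tier 1 (EOQ₁), Q≈808.4) = $93,395.44
TC(tier 2, Q≈2,270.0) = $94,281.81
Minimum at tier 1 (EOQ₁): $93,395.44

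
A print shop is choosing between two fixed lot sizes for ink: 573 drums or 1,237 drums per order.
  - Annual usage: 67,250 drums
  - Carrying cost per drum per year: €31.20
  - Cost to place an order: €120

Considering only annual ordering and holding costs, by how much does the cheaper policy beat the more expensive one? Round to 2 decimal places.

€2,798.48

For each Q, cost = (D/Q)·S + (Q/2)·H.
TC(573) = (67,250/573)×120 + (573/2)×31.2 = €23,022.57
TC(1,237) = (67,250/1,237)×120 + (1,237/2)×31.2 = €25,821.05
|ΔTC| = |€23,022.57 − €25,821.05| = €2,798.48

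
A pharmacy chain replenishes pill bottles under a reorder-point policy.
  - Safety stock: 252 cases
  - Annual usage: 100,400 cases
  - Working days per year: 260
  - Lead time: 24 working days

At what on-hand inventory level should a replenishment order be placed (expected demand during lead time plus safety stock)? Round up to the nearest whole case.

9,520 cases

Daily demand d = 100,400 / 260 = 386.154 cases/day
Demand during lead time = 386.154 × 24 = 9,267.69
Reorder point = 9,267.69 + 252 = 9,519.69 → round up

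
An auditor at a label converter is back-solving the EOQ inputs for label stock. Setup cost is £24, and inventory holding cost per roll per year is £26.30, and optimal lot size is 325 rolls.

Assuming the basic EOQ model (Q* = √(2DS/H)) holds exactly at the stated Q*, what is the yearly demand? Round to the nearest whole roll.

57,874 rolls per year

EOQ relation: Q² = 2DS/H, so rearrange for the unknown.
D = Q²H / (2S) = 325² × 26.3 / (2 × 24) = 57,873.70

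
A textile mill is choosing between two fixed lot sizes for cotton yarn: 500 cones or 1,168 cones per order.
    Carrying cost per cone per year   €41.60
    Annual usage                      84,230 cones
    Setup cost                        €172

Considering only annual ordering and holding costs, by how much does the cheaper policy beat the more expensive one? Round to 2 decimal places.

Annual cost at Q: ordering D·S/Q plus holding Q·H/2.
TC(500) = (84,230/500)×172 + (500/2)×41.6 = €39,375.12
TC(1,168) = (84,230/1,168)×172 + (1,168/2)×41.6 = €36,698.13
Cheaper: Q = 1,168.  Difference = €2,676.99

€2,676.99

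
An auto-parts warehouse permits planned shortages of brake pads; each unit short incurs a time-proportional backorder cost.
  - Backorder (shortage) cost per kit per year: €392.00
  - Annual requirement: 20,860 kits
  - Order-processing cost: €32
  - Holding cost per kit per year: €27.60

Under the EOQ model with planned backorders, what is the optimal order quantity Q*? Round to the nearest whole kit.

228 kits

Basic EOQ = √(2·20,860·32/27.6) = 219.934
Backorder adjustment √((H+b)/b) = √((27.6+392)/392) = 1.0346
Q* = 219.934 × 1.0346 ≈ 227.55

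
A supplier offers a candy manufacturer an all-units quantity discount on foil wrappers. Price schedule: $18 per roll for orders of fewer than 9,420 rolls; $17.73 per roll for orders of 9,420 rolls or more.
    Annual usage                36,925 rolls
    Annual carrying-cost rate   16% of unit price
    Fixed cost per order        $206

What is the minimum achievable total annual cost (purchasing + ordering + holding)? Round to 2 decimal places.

$668,849.07

H₁ = 16%×$18 = $2.8800;  H₂ = 16%×$17.73 = $2.8368
EOQ₁ = √(2×36,925×206/2.8800) = 2,298.33  (< 9,420, feasible at tier 1)
EOQ₂ = √(2×36,925×206/2.8368) = 2,315.77  (< 9,420 → use Q = 9,420 at tier-2 price)
TC(tier 1 (EOQ₁), Q≈2,298.3) = $671,269.19
TC(tier 2, Q≈9,420.0) = $668,849.07
Minimum at tier 2: $668,849.07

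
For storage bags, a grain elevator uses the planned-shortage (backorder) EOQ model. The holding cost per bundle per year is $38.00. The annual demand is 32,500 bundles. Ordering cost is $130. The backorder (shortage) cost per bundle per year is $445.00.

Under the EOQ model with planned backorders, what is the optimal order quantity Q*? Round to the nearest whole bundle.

491 bundles

Q* = √(2DS/H) · √((H + b)/b)
   = √(2 × 32,500 × 130 / 38) · √((38 + 445) / 445)
   = 471.560 × 1.0418 ≈ 491.28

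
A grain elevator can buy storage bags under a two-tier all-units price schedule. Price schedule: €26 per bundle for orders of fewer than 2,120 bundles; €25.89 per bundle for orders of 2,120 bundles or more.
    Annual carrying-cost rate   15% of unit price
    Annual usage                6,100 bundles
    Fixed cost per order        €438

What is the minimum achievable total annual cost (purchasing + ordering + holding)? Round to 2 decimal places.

€163,165.09

H₁ = 15%×€26 = €3.9000;  H₂ = 15%×€25.89 = €3.8835
EOQ₁ = √(2×6,100×438/3.9000) = 1,170.54  (< 2,120, feasible at tier 1)
EOQ₂ = √(2×6,100×438/3.8835) = 1,173.02  (< 2,120 → use Q = 2,120 at tier-2 price)
TC(tier 1 (EOQ₁), Q≈1,170.5) = €163,165.09
TC(tier 2, Q≈2,120.0) = €163,305.79
Minimum at tier 1 (EOQ₁): €163,165.09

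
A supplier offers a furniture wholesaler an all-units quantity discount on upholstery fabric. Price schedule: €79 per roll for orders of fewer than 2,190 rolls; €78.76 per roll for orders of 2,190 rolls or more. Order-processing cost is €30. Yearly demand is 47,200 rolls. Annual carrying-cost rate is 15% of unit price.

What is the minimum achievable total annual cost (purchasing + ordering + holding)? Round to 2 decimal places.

€3,731,054.91

H₁ = 15%×€79 = €11.8500;  H₂ = 15%×€78.76 = €11.8140
EOQ₁ = √(2×47,200×30/11.8500) = 488.86  (< 2,190, feasible at tier 1)
EOQ₂ = √(2×47,200×30/11.8140) = 489.61  (< 2,190 → use Q = 2,190 at tier-2 price)
TC(tier 1 (EOQ₁), Q≈488.9) = €3,734,593.03
TC(tier 2, Q≈2,190.0) = €3,731,054.91
Minimum at tier 2: €3,731,054.91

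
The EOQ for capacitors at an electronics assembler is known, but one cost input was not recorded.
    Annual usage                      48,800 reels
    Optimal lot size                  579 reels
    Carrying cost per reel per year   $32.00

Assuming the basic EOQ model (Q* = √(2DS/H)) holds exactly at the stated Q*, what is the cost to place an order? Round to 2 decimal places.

$109.92

Since Q* = (2DS/H)^½, squaring gives Q*²·H = 2DS.
S = Q²H / (2D) = 579² × 32 / (2 × 48,800) = 109.9151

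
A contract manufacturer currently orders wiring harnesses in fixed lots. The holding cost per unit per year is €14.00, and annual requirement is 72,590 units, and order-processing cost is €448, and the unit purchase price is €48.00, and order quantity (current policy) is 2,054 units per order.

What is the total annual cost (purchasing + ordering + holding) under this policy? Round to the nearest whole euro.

Ordering: D/Q × S = 72,590/2,054 × €448 = €15,832.68
Holding:  Q/2 × H = 2,054/2 × €14 = €14,378.00
Purchase cost = D·C = 72,590 × 48 = €3,484,320.00
Total = €15,832.68 + €14,378.00 + €3,484,320.00 = €3,514,530.68

€3,514,531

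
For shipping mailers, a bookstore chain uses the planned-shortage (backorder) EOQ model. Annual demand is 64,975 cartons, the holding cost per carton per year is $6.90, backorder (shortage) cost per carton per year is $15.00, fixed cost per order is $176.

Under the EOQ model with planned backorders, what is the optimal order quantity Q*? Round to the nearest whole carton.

2,200 cartons

Basic EOQ = √(2·64,975·176/6.9) = 1,820.623
Backorder adjustment √((H+b)/b) = √((6.9+15)/15) = 1.2083
Q* = 1,820.623 × 1.2083 ≈ 2,199.87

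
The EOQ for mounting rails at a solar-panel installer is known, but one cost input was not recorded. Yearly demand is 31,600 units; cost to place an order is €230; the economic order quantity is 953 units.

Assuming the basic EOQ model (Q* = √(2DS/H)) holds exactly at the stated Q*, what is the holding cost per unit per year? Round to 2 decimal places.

EOQ relation: Q² = 2DS/H, so rearrange for the unknown.
H = 2DS / Q² = 2 × 31,600 × 230 / 953² = 16.0051

€16.01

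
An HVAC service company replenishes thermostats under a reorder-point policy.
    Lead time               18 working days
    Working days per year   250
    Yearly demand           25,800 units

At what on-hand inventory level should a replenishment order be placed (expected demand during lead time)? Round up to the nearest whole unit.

1,858 units

Daily demand d = 25,800 / 250 = 103.200 units/day
Demand during lead time = 103.200 × 18 = 1,857.60
Reorder point = 1,857.60 → round up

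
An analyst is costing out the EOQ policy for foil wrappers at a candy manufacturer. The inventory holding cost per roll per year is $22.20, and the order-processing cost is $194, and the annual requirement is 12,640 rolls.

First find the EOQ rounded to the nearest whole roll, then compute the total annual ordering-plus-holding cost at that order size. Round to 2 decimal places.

Optimal lot size Q* = (2 × 12,640 × $194 / $22.2)^½ ≈ 470.02 → Q = 470 rolls
Annual ordering cost = (D/Q)·S = (12,640/470) × 194 = $5,217.36
Annual holding cost  = (Q/2)·H = (470/2) × 22.2 = $5,217.00
Total = $5,217.36 + $5,217.00 = $10,434.36

$10,434.36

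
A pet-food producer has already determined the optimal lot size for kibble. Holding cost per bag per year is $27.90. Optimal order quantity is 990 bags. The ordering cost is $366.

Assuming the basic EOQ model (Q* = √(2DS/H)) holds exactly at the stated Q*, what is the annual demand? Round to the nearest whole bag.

From Q* = √(2DS/H) ⇒ Q*² = 2DS/H.
D = Q²H / (2S) = 990² × 27.9 / (2 × 366) = 37,356.27

37,356 bags per year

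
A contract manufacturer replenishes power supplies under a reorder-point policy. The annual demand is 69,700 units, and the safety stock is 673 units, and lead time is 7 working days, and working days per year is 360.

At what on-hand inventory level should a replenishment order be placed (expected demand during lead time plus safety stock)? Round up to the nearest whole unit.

Daily demand d = 69,700 / 360 = 193.611 units/day
Demand during lead time = 193.611 × 7 = 1,355.28
Reorder point = 1,355.28 + 673 = 2,028.28 → round up

2,029 units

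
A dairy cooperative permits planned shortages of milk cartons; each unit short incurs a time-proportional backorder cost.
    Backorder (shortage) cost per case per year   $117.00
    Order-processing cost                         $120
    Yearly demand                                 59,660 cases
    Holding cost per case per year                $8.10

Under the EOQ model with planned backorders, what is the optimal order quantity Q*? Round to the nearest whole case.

1,375 cases

Q* = √(2DS/H) · √((H + b)/b)
   = √(2 × 59,660 × 120 / 8.1) · √((8.1 + 117) / 117)
   = 1,329.550 × 1.0340 ≈ 1,374.80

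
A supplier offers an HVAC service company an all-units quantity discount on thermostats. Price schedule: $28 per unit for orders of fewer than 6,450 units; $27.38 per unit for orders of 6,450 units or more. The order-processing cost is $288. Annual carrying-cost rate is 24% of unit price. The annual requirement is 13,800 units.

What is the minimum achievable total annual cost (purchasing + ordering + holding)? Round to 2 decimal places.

$393,708.62

H₁ = 24%×$28 = $6.7200;  H₂ = 24%×$27.38 = $6.5712
EOQ₁ = √(2×13,800×288/6.7200) = 1,087.59  (< 6,450, feasible at tier 1)
EOQ₂ = √(2×13,800×288/6.5712) = 1,099.84  (< 6,450 → use Q = 6,450 at tier-2 price)
TC(tier 1 (EOQ₁), Q≈1,087.6) = $393,708.62
TC(tier 2, Q≈6,450.0) = $399,652.31
Minimum at tier 1 (EOQ₁): $393,708.62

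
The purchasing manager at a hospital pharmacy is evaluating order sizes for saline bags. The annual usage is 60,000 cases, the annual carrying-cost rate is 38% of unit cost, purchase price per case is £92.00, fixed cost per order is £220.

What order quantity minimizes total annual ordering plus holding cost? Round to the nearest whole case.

Holding cost per case per year: H = 38% × £92 = £34.9600
Q* = √(2·D·S / H) = √(2·60,000·220 / 34.96) = √755,148.7 ≈ 868.99

869 cases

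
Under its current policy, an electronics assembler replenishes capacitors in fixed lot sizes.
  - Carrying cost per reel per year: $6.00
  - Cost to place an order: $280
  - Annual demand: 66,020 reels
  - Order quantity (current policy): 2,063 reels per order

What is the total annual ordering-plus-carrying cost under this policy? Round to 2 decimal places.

$15,149.54

Ordering: D/Q × S = 66,020/2,063 × $280 = $8,960.54
Holding:  Q/2 × H = 2,063/2 × $6 = $6,189.00
Total = $8,960.54 + $6,189.00 = $15,149.54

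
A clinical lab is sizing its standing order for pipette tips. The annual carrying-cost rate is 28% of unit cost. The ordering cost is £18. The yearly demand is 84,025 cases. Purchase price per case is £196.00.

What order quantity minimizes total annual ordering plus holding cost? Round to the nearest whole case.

235 cases

Holding cost per case per year: H = 28% × £196 = £54.8800
Optimal lot size Q* = (2 × 84,025 × £18 / £54.88)^½ ≈ 234.77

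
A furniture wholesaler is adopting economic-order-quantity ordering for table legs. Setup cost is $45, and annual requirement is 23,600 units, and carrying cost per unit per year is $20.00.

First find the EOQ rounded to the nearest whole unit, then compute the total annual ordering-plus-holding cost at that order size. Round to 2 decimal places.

$6,517.67

Q* = √(2·D·S / H) = √(2·23,600·45 / 20) = √106,200.0 ≈ 325.88 → Q = 326 units
Annual ordering cost = (D/Q)·S = (23,600/326) × 45 = $3,257.67
Annual holding cost  = (Q/2)·H = (326/2) × 20 = $3,260.00
Total = $3,257.67 + $3,260.00 = $6,517.67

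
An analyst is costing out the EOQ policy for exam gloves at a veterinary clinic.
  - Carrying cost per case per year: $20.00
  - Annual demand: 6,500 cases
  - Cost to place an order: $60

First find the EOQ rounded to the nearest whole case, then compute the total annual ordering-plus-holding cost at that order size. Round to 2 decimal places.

2DS/H = 2·6,500·60/20 = 39,000.00
EOQ = √39,000.00 ≈ 197.48 → Q = 197 cases
Ordering: D/Q × S = 6,500/197 × $60 = $1,979.70
Holding:  Q/2 × H = 197/2 × $20 = $1,970.00
Total = $1,979.70 + $1,970.00 = $3,949.70

$3,949.70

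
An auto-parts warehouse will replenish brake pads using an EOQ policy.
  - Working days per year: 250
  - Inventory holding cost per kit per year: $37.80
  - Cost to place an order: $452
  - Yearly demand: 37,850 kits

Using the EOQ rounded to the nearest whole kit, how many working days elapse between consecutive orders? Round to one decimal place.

6.3 days

Q* = √(2·D·S / H) = √(2·37,850·452 / 37.8) = √905,195.8 ≈ 951.42 → Q = 951 kits
T = Q/D × 250 days = 951/37,850 × 250 = 6.281 days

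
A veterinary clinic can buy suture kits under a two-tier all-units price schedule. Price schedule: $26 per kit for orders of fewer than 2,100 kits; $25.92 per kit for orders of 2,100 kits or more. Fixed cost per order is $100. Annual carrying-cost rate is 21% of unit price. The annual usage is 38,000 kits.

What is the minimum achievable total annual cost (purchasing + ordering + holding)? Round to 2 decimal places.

H₁ = 21%×$26 = $5.4600;  H₂ = 21%×$25.92 = $5.4432
EOQ₁ = √(2×38,000×100/5.4600) = 1,179.81  (< 2,100, feasible at tier 1)
EOQ₂ = √(2×38,000×100/5.4432) = 1,181.62  (< 2,100 → use Q = 2,100 at tier-2 price)
TC(tier 1 (EOQ₁), Q≈1,179.8) = $994,441.74
TC(tier 2, Q≈2,100.0) = $992,484.88
Minimum at tier 2: $992,484.88

$992,484.88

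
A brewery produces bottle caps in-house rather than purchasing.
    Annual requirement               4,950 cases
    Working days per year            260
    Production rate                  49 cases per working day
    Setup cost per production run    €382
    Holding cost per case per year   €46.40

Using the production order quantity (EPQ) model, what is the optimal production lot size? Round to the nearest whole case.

d = 4,950/260 = 19.0385 cases/day;  effective holding cost H(1 − d/p) = 46.4·(1 − 19.0385/49) = 28.37174
Q* = √(2DS / H_eff) = √(2·4,950·382 / 28.37174) ≈ 365.10

365 cases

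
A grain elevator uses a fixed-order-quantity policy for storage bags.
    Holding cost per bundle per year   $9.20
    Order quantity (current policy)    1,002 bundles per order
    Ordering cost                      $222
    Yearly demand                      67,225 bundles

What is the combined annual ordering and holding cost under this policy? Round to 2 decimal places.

$19,503.36

Annual ordering cost = (D/Q)·S = (67,225/1,002) × 222 = $14,894.16
Annual holding cost  = (Q/2)·H = (1,002/2) × 9.2 = $4,609.20
Total = $14,894.16 + $4,609.20 = $19,503.36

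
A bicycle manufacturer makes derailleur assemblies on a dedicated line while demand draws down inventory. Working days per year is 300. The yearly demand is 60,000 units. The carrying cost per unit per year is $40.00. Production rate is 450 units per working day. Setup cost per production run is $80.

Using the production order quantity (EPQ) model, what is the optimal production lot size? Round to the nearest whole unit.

Daily demand d = 60,000/300 = 200.000; p = 450; 1 − d/p = 0.55556
EPQ = √(2DS / (H(1 − d/p)))
    = √(2 × 60,000 × 80 / (40 × 0.55556)) ≈ 657.27

657 units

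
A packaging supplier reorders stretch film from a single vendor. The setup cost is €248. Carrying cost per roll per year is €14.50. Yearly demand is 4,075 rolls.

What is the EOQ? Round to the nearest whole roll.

373 rolls

Q* = √(2·D·S / H) = √(2·4,075·248 / 14.5) = √139,393.1 ≈ 373.35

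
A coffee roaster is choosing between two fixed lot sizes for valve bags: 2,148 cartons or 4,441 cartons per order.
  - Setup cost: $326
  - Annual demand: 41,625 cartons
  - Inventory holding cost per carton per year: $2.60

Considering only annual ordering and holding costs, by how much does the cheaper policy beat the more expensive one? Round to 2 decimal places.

Annual cost at Q: ordering D·S/Q plus holding Q·H/2.
TC(2,148) = (41,625/2,148)×326 + (2,148/2)×2.6 = $9,109.79
TC(4,441) = (41,625/4,441)×326 + (4,441/2)×2.6 = $8,828.86
Cheaper: Q = 4,441.  Difference = $280.93

$280.93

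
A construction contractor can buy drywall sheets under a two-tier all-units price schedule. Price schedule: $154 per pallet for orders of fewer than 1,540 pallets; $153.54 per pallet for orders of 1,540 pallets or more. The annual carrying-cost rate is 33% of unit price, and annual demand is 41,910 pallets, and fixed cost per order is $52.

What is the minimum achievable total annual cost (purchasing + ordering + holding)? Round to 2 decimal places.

H₁ = 33%×$154 = $50.8200;  H₂ = 33%×$153.54 = $50.6682
EOQ₁ = √(2×41,910×52/50.8200) = 292.86  (< 1,540, feasible at tier 1)
EOQ₂ = √(2×41,910×52/50.6682) = 293.30  (< 1,540 → use Q = 1,540 at tier-2 price)
TC(tier 1 (EOQ₁), Q≈292.9) = $6,469,023.08
TC(tier 2, Q≈1,540.0) = $6,475,291.06
Minimum at tier 1 (EOQ₁): $6,469,023.08

$6,469,023.08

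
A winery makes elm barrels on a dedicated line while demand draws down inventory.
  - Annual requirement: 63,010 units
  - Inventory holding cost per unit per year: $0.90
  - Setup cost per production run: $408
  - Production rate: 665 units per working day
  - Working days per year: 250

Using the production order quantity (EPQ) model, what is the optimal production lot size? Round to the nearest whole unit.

9,591 units

Daily demand d = 63,010/250 = 252.040; p = 665; 1 − d/p = 0.62099
EPQ = √(2DS / (H(1 − d/p)))
    = √(2 × 63,010 × 408 / (0.9 × 0.62099)) ≈ 9,591.47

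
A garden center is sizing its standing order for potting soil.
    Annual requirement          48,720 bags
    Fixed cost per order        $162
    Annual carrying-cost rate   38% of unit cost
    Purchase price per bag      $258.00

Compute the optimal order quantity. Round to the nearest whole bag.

401 bags

Carrying cost H = $258 × 38% = $98.0400/bag/yr
2DS/H = 2·48,720·162/98.04 = 161,008.57
EOQ = √161,008.57 ≈ 401.26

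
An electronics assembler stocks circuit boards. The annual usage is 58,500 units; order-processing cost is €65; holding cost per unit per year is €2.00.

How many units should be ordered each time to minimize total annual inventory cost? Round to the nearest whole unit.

1,950 units

Q* = √(2·D·S / H) = √(2·58,500·65 / 2) = √3,802,500.0 ≈ 1,950.00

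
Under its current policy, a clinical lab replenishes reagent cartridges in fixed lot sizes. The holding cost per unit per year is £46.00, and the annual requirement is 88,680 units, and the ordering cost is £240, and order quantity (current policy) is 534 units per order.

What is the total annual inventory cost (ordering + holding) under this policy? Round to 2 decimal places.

Annual ordering cost = (D/Q)·S = (88,680/534) × 240 = £39,856.18
Annual holding cost  = (Q/2)·H = (534/2) × 46 = £12,282.00
Total = £39,856.18 + £12,282.00 = £52,138.18

£52,138.18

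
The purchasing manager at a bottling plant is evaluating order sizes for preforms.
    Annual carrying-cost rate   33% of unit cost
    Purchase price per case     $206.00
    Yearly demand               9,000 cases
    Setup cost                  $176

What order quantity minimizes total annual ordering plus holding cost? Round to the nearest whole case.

216 cases

Carrying cost H = $206 × 33% = $67.9800/case/yr
Q* = √(2·D·S / H) = √(2·9,000·176 / 67.98) = √46,601.9 ≈ 215.87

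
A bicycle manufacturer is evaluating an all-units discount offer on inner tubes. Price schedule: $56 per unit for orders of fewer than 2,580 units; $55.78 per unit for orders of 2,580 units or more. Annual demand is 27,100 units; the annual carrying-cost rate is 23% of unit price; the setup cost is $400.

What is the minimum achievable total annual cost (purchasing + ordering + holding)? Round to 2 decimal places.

$1,532,389.48

H₁ = 23%×$56 = $12.8800;  H₂ = 23%×$55.78 = $12.8294
EOQ₁ = √(2×27,100×400/12.8800) = 1,297.39  (< 2,580, feasible at tier 1)
EOQ₂ = √(2×27,100×400/12.8294) = 1,299.95  (< 2,580 → use Q = 2,580 at tier-2 price)
TC(tier 1 (EOQ₁), Q≈1,297.4) = $1,534,310.43
TC(tier 2, Q≈2,580.0) = $1,532,389.48
Minimum at tier 2: $1,532,389.48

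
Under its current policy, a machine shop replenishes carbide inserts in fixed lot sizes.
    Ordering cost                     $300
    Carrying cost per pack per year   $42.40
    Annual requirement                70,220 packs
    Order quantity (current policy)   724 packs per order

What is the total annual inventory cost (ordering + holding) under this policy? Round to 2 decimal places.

Annual ordering cost = (D/Q)·S = (70,220/724) × 300 = $29,096.69
Annual holding cost  = (Q/2)·H = (724/2) × 42.4 = $15,348.80
Total = $29,096.69 + $15,348.80 = $44,445.49

$44,445.49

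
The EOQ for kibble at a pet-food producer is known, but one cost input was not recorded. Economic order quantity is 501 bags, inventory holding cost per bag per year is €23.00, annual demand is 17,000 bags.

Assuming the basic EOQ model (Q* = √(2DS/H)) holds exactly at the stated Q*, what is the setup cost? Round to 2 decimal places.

€169.79

Since Q* = (2DS/H)^½, squaring gives Q*²·H = 2DS.
S = Q²H / (2D) = 501² × 23 / (2 × 17,000) = 169.7948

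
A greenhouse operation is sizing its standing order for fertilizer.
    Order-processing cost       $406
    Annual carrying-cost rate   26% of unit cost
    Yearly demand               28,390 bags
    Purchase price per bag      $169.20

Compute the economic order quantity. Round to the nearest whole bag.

H = i·C = 0.26 × $169.2 = $43.9920 per bag-year
Optimal lot size Q* = (2 × 28,390 × $406 / $43.992)^½ ≈ 723.89

724 bags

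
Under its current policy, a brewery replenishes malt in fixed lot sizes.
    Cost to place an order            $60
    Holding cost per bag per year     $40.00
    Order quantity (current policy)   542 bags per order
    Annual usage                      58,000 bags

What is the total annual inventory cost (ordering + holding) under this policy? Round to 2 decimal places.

Ordering: D/Q × S = 58,000/542 × $60 = $6,420.66
Holding:  Q/2 × H = 542/2 × $40 = $10,840.00
Total = $6,420.66 + $10,840.00 = $17,260.66

$17,260.66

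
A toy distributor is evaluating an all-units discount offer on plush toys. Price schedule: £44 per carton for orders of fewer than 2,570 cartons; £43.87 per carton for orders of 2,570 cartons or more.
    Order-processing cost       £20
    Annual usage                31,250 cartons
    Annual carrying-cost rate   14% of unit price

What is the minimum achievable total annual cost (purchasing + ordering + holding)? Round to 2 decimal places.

£1,377,774.89

H₁ = 14%×£44 = £6.1600;  H₂ = 14%×£43.87 = £6.1418
EOQ₁ = √(2×31,250×20/6.1600) = 450.47  (< 2,570, feasible at tier 1)
EOQ₂ = √(2×31,250×20/6.1418) = 451.14  (< 2,570 → use Q = 2,570 at tier-2 price)
TC(tier 1 (EOQ₁), Q≈450.5) = £1,377,774.89
TC(tier 2, Q≈2,570.0) = £1,379,072.90
Minimum at tier 1 (EOQ₁): £1,377,774.89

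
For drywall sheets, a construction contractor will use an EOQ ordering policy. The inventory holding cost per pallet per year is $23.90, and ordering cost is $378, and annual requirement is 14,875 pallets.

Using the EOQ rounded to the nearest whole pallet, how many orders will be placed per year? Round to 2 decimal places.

21.68 orders per year

Optimal lot size Q* = (2 × 14,875 × $378 / $23.9)^½ ≈ 685.95 → Q = 686
N = D/Q = 14,875/686 ≈ 21.684 orders/yr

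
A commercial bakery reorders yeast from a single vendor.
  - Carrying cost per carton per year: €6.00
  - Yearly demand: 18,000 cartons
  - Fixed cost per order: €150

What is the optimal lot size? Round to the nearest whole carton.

949 cartons

2DS/H = 2·18,000·150/6 = 900,000.00
EOQ = √900,000.00 ≈ 948.68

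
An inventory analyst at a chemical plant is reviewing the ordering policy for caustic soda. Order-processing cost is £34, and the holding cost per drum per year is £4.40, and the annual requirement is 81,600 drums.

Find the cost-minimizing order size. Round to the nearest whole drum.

1,123 drums

EOQ = √(2DS/H) = √(2 × 81,600 × 34 / 4.4)
    = √(1,261,090.91) ≈ 1,122.98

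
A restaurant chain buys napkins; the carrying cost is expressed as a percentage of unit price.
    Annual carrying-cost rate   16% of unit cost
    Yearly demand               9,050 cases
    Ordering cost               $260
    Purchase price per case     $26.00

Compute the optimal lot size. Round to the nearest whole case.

1,064 cases

H = i·C = 0.16 × $26 = $4.1600 per case-year
EOQ = √(2DS/H) = √(2 × 9,050 × 260 / 4.16)
    = √(1,131,250.00) ≈ 1,063.60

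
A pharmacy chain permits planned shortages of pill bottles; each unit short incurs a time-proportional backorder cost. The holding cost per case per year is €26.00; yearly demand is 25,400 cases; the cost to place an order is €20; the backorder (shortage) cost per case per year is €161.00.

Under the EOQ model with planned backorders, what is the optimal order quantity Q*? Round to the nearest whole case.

213 cases

Basic EOQ = √(2·25,400·20/26) = 197.679
Backorder adjustment √((H+b)/b) = √((26+161)/161) = 1.0777
Q* = 197.679 × 1.0777 ≈ 213.04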